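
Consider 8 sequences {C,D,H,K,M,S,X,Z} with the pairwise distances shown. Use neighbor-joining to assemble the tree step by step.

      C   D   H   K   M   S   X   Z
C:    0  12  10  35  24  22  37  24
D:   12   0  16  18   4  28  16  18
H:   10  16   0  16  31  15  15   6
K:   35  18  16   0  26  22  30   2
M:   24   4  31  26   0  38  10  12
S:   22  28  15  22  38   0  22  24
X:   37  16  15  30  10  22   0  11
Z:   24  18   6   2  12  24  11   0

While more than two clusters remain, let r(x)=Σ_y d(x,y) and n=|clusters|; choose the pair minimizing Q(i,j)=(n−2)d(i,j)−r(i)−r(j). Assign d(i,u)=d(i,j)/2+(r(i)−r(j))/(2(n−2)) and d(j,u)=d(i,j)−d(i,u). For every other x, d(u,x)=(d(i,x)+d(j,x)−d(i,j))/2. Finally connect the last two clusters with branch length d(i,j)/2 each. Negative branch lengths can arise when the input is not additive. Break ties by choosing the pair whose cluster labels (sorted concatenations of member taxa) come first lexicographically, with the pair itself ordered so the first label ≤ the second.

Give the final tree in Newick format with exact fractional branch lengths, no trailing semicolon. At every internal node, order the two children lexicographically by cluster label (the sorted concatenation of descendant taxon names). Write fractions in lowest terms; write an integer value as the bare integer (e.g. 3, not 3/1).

(((C:323/32,H:-3/32):81/32,(((D:-6/5,M:26/5):69/16,X:107/16):121/24,(K:16/3,Z:-10/3):167/24):145/32):351/64,S:351/64)

step 1: merge (K,Z) at d=2, Q=-234; branch lengths K→16/3, Z→-10/3; new cluster KZ
  updated: d(C,KZ)=57/2, d(D,KZ)=17, d(H,KZ)=10, d(KZ,M)=18, d(KZ,S)=22, d(KZ,X)=39/2
step 2: merge (D,M) at d=4, Q=-198; branch lengths D→-6/5, M→26/5; new cluster DM
  updated: d(C,DM)=16, d(DM,H)=43/2, d(DM,KZ)=31/2, d(DM,S)=31, d(DM,X)=11
step 3: merge (DM,X) at d=11, Q=-311/2; branch lengths DM→69/16, X→107/16; new cluster DMX
  updated: d(C,DMX)=21, d(DMX,H)=51/4, d(DMX,KZ)=12, d(DMX,S)=21
step 4: merge (DMX,KZ) at d=12, Q=-413/4; branch lengths DMX→121/24, KZ→167/24; new cluster DKMXZ
  updated: d(C,DKMXZ)=75/4, d(DKMXZ,H)=43/8, d(DKMXZ,S)=31/2
step 5: merge (C,H) at d=10, Q=-489/8; branch lengths C→323/32, H→-3/32; new cluster CH
  updated: d(CH,DKMXZ)=113/16, d(CH,S)=27/2
step 6: merge (CH,DKMXZ) at d=113/16, Q=-577/16; branch lengths CH→81/32, DKMXZ→145/32; new cluster CDHKMXZ
  updated: d(CDHKMXZ,S)=351/32
step 7: merge (CDHKMXZ,S) at d=351/32; branch lengths CDHKMXZ→351/64, S→351/64; new cluster CDHKMSXZ
final tree: (((C:323/32,H:-3/32):81/32,(((D:-6/5,M:26/5):69/16,X:107/16):121/24,(K:16/3,Z:-10/3):167/24):145/32):351/64,S:351/64)
total length: 1825/32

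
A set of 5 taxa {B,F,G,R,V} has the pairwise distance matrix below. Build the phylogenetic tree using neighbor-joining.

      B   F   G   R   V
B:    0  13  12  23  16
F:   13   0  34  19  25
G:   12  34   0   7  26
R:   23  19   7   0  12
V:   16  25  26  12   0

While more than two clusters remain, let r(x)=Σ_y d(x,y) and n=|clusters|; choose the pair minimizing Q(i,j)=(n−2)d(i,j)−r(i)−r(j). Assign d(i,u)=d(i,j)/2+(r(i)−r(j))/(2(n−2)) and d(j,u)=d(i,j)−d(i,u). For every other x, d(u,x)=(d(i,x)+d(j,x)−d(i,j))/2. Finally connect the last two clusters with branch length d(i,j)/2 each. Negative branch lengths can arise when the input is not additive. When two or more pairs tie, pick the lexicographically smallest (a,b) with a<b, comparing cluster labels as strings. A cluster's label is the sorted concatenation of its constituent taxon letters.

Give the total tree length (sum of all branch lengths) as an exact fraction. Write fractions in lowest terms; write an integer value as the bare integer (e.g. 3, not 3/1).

163/4

iteration 1: select G,R (d=7, Q=-119); attach at lengths (13/2, 1/2); label the merged cluster GR
  updated: d(B,GR)=14, d(F,GR)=23, d(GR,V)=31/2
iteration 2: select B,F (d=13, Q=-78); attach at lengths (2, 11); label the merged cluster BF
  updated: d(BF,GR)=12, d(BF,V)=14
iteration 3: select BF,GR (d=12, Q=-83/2); attach at lengths (21/4, 27/4); label the merged cluster BFGR
  updated: d(BFGR,V)=35/4
iteration 4: select BFGR,V (d=35/4); attach at lengths (35/8, 35/8); label the merged cluster BFGRV
final tree: (((B:2,F:11):21/4,(G:13/2,R:1/2):27/4):35/8,V:35/8)
total length: 163/4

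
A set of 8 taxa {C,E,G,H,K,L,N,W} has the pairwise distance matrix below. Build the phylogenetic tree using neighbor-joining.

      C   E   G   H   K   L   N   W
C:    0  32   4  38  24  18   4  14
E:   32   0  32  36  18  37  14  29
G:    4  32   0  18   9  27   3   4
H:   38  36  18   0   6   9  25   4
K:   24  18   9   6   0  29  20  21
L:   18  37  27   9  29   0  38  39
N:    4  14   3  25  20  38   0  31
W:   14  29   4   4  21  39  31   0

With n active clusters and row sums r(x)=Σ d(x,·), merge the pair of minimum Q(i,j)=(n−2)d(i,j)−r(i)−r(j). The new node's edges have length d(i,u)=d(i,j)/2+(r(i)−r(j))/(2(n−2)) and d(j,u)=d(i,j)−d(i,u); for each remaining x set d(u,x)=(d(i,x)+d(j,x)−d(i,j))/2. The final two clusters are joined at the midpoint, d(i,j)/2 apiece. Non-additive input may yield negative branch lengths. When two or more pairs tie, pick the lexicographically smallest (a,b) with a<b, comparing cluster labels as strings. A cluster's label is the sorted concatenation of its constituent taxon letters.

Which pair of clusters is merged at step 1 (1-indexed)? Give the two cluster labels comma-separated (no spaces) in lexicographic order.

H,L

iteration 1: select H,L (d=9, Q=-279); attach at lengths (-7/12, 115/12); label the merged cluster HL
  updated: d(C,HL)=47/2, d(E,HL)=32, d(G,HL)=18, d(HL,K)=13, d(HL,N)=27, d(HL,W)=17
iteration 2: select E,N (d=14, Q=-186); attach at lengths (64/5, 6/5); label the merged cluster EN
  updated: d(C,EN)=11, d(EN,G)=21/2, d(EN,HL)=45/2, d(EN,K)=12, d(EN,W)=23
iteration 3: select HL,K (d=13, Q=-121); attach at lengths (67/8, 37/8); label the merged cluster HKL
  updated: d(C,HKL)=69/4, d(EN,HKL)=43/4, d(G,HKL)=7, d(HKL,W)=25/2
iteration 4: select EN,HKL (d=43/4, Q=-141/2); attach at lengths (20/3, 49/12); label the merged cluster EHKLN
  updated: d(C,EHKLN)=35/4, d(EHKLN,G)=27/8, d(EHKLN,W)=99/8
iteration 5: select C,EHKLN (d=35/4, Q=-135/4); attach at lengths (79/16, 61/16); label the merged cluster CEHKLN
  updated: d(CEHKLN,G)=-11/16, d(CEHKLN,W)=141/16
iteration 6: select CEHKLN,G (d=-11/16, Q=-97/8); attach at lengths (33/16, -11/4); label the merged cluster CEGHKLN
  updated: d(CEGHKLN,W)=27/4
iteration 7: select CEGHKLN,W (d=27/4); attach at lengths (27/8, 27/8); label the merged cluster CEGHKLNW
final tree: (((C:79/16,((E:64/5,N:6/5):20/3,((H:-7/12,L:115/12):67/8,K:37/8):49/12):61/16):33/16,G:-11/4):27/8,W:27/8)
total length: 985/16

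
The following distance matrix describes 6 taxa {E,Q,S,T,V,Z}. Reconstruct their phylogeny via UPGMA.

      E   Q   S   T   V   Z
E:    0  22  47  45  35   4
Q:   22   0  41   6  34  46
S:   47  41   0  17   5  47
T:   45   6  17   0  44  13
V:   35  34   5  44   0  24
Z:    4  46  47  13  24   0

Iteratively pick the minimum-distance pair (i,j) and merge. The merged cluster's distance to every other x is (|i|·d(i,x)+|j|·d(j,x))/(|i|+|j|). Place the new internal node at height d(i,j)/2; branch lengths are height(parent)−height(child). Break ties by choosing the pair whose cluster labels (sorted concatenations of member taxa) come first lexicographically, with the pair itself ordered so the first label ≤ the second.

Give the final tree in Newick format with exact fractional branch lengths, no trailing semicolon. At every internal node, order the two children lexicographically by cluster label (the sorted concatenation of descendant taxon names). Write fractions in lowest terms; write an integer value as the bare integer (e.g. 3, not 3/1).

(((E:2,Z:2):55/4,(Q:3,T:3):51/4):37/16,(S:5/2,V:5/2):249/16)

iteration 1: select E,Z (d=4); attach at lengths (2, 2); label the merged cluster EZ
  updated: d(EZ,Q)=34, d(EZ,S)=47, d(EZ,T)=29, d(EZ,V)=59/2
iteration 2: select S,V (d=5); attach at lengths (5/2, 5/2); label the merged cluster SV
  updated: d(EZ,SV)=153/4, d(Q,SV)=75/2, d(SV,T)=61/2
iteration 3: select Q,T (d=6); attach at lengths (3, 3); label the merged cluster QT
  updated: d(EZ,QT)=63/2, d(QT,SV)=34
iteration 4: select EZ,QT (d=63/2); attach at lengths (55/4, 51/4); label the merged cluster EQTZ
  updated: d(EQTZ,SV)=289/8
iteration 5: select EQTZ,SV (d=289/8); attach at lengths (37/16, 249/16); label the merged cluster EQSTVZ
final tree: (((E:2,Z:2):55/4,(Q:3,T:3):51/4):37/16,(S:5/2,V:5/2):249/16)
total length: 475/8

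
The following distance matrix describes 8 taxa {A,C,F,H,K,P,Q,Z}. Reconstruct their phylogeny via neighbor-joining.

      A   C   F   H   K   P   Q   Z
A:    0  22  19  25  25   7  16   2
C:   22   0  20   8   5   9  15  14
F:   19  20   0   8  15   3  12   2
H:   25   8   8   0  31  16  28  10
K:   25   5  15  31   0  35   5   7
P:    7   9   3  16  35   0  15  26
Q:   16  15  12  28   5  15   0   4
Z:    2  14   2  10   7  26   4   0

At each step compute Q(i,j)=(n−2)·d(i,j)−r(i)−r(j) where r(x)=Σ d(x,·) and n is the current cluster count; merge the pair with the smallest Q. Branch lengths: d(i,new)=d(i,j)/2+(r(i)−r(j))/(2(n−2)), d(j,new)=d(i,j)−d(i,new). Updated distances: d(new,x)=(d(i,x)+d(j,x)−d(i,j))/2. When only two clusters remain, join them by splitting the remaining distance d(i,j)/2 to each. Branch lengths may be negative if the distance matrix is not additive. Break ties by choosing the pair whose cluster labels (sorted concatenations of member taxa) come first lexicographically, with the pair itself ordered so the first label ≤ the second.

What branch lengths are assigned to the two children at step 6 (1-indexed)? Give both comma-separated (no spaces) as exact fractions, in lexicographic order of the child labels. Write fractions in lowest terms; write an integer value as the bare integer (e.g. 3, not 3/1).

31/16,25/16

iteration 1: select K,Q (d=5, Q=-188); attach at lengths (29/6, 1/6); label the merged cluster KQ
  updated: d(A,KQ)=18, d(C,KQ)=15/2, d(F,KQ)=11, d(H,KQ)=27, d(KQ,P)=45/2, d(KQ,Z)=3
iteration 2: select A,P (d=7, Q=-283/2); attach at lengths (89/20, 51/20); label the merged cluster AP
  updated: d(AP,C)=12, d(AP,F)=15/2, d(AP,H)=17, d(AP,KQ)=67/4, d(AP,Z)=21/2
iteration 3: select C,H (d=8, Q=-199/2); attach at lengths (47/16, 81/16); label the merged cluster CH
  updated: d(AP,CH)=21/2, d(CH,F)=10, d(CH,KQ)=53/4, d(CH,Z)=8
iteration 4: select KQ,Z (d=3, Q=-117/2); attach at lengths (59/12, -23/12); label the merged cluster KQZ
  updated: d(AP,KQZ)=97/8, d(CH,KQZ)=73/8, d(F,KQZ)=5
iteration 5: select AP,CH (d=21/2, Q=-155/4); attach at lengths (43/8, 41/8); label the merged cluster ACHP
  updated: d(ACHP,F)=7/2, d(ACHP,KQZ)=43/8
iteration 6: select ACHP,F (d=7/2, Q=-111/8); attach at lengths (31/16, 25/16); label the merged cluster ACFHP
  updated: d(ACFHP,KQZ)=55/16
iteration 7: select ACFHP,KQZ (d=55/16); attach at lengths (55/32, 55/32); label the merged cluster ACFHKPQZ
final tree: ((((A:89/20,P:51/20):43/8,(C:47/16,H:81/16):41/8):31/16,F:25/16):55/32,((K:29/6,Q:1/6):59/12,Z:-23/12):55/32)
total length: 647/16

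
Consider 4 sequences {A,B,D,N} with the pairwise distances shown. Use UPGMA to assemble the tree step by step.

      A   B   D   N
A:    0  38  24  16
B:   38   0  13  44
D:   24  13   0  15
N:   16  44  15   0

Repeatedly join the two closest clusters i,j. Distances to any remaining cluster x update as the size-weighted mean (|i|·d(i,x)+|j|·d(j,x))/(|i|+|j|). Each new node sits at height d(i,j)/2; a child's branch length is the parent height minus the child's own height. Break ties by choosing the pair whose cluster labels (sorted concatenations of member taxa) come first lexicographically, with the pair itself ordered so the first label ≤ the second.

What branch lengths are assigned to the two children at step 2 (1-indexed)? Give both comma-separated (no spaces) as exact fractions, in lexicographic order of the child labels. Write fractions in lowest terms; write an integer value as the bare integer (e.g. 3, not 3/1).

1. join B+D (d=13) ⇒ BD; edges |B|=13/2, |D|=13/2
  updated: d(A,BD)=31, d(BD,N)=59/2
2. join A+N (d=16) ⇒ AN; edges |A|=8, |N|=8
  updated: d(AN,BD)=121/4
3. join AN+BD (d=121/4) ⇒ ABDN; edges |AN|=57/8, |BD|=69/8
final tree: ((A:8,N:8):57/8,(B:13/2,D:13/2):69/8)
total length: 179/4

8,8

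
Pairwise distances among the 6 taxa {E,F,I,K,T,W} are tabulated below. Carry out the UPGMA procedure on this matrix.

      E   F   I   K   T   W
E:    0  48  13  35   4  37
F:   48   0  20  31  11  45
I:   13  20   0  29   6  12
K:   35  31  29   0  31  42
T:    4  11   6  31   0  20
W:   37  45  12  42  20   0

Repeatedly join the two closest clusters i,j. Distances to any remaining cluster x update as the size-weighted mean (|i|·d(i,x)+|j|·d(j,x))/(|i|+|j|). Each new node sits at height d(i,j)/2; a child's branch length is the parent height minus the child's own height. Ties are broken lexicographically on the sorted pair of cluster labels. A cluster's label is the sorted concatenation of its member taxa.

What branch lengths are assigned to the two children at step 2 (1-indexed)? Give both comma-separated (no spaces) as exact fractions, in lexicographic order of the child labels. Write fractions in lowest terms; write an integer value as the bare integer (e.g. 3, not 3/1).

iteration 1: select E,T (d=4); attach at lengths (2, 2); label the merged cluster ET
  updated: d(ET,F)=59/2, d(ET,I)=19/2, d(ET,K)=33, d(ET,W)=57/2
iteration 2: select ET,I (d=19/2); attach at lengths (11/4, 19/4); label the merged cluster EIT
  updated: d(EIT,F)=79/3, d(EIT,K)=95/3, d(EIT,W)=23
iteration 3: select EIT,W (d=23); attach at lengths (27/4, 23/2); label the merged cluster EITW
  updated: d(EITW,F)=31, d(EITW,K)=137/4
iteration 4: select EITW,F (d=31); attach at lengths (4, 31/2); label the merged cluster EFITW
  updated: d(EFITW,K)=168/5
iteration 5: select EFITW,K (d=168/5); attach at lengths (13/10, 84/5); label the merged cluster EFIKTW
final tree: (((((E:2,T:2):11/4,I:19/4):27/4,W:23/2):4,F:31/2):13/10,K:84/5)
total length: 1347/20

11/4,19/4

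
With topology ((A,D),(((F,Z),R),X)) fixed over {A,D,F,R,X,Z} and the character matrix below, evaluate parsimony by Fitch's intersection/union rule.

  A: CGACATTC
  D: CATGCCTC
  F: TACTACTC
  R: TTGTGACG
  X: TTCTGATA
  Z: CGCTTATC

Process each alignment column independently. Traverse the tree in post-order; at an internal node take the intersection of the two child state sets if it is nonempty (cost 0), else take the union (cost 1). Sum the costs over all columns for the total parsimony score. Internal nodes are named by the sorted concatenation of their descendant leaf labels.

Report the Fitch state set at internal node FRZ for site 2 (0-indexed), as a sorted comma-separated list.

site 0, node AD: A={C} ∩ D={C} → {C} (+0)
site 0, node FZ: F={T} ∪ Z={C} → {C,T} (+1)
site 0, node FRZ: FZ={C,T} ∩ R={T} → {T} (+0)
site 0, node FRXZ: FRZ={T} ∩ X={T} → {T} (+0)
site 0, node ADFRXZ: AD={C} ∪ FRXZ={T} → {C,T} (+1)
site 1, node AD: A={G} ∪ D={A} → {A,G} (+1)
site 1, node FZ: F={A} ∪ Z={G} → {A,G} (+1)
site 1, node FRZ: FZ={A,G} ∪ R={T} → {A,G,T} (+1)
site 1, node FRXZ: FRZ={A,G,T} ∩ X={T} → {T} (+0)
site 1, node ADFRXZ: AD={A,G} ∪ FRXZ={T} → {A,G,T} (+1)
site 2, node AD: A={A} ∪ D={T} → {A,T} (+1)
site 2, node FZ: F={C} ∩ Z={C} → {C} (+0)
site 2, node FRZ: FZ={C} ∪ R={G} → {C,G} (+1)
site 2, node FRXZ: FRZ={C,G} ∩ X={C} → {C} (+0)
site 2, node ADFRXZ: AD={A,T} ∪ FRXZ={C} → {A,C,T} (+1)
site 3, node AD: A={C} ∪ D={G} → {C,G} (+1)
site 3, node FZ: F={T} ∩ Z={T} → {T} (+0)
site 3, node FRZ: FZ={T} ∩ R={T} → {T} (+0)
site 3, node FRXZ: FRZ={T} ∩ X={T} → {T} (+0)
site 3, node ADFRXZ: AD={C,G} ∪ FRXZ={T} → {C,G,T} (+1)
site 4, node AD: A={A} ∪ D={C} → {A,C} (+1)
site 4, node FZ: F={A} ∪ Z={T} → {A,T} (+1)
site 4, node FRZ: FZ={A,T} ∪ R={G} → {A,G,T} (+1)
site 4, node FRXZ: FRZ={A,G,T} ∩ X={G} → {G} (+0)
site 4, node ADFRXZ: AD={A,C} ∪ FRXZ={G} → {A,C,G} (+1)
site 5, node AD: A={T} ∪ D={C} → {C,T} (+1)
site 5, node FZ: F={C} ∪ Z={A} → {A,C} (+1)
site 5, node FRZ: FZ={A,C} ∩ R={A} → {A} (+0)
site 5, node FRXZ: FRZ={A} ∩ X={A} → {A} (+0)
site 5, node ADFRXZ: AD={C,T} ∪ FRXZ={A} → {A,C,T} (+1)
site 6, node AD: A={T} ∩ D={T} → {T} (+0)
site 6, node FZ: F={T} ∩ Z={T} → {T} (+0)
site 6, node FRZ: FZ={T} ∪ R={C} → {C,T} (+1)
site 6, node FRXZ: FRZ={C,T} ∩ X={T} → {T} (+0)
site 6, node ADFRXZ: AD={T} ∩ FRXZ={T} → {T} (+0)
site 7, node AD: A={C} ∩ D={C} → {C} (+0)
site 7, node FZ: F={C} ∩ Z={C} → {C} (+0)
site 7, node FRZ: FZ={C} ∪ R={G} → {C,G} (+1)
site 7, node FRXZ: FRZ={C,G} ∪ X={A} → {A,C,G} (+1)
site 7, node ADFRXZ: AD={C} ∩ FRXZ={A,C,G} → {C} (+0)
per-site changes: [2, 4, 3, 2, 4, 3, 1, 2]; total = 21

C,G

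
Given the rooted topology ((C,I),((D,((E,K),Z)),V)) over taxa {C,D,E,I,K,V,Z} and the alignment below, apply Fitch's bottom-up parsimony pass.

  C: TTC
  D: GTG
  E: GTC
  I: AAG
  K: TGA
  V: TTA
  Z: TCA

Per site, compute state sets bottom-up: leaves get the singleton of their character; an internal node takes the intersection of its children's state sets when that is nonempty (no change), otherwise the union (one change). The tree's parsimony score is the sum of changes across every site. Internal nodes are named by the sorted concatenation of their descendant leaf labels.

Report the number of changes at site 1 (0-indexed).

3

site 0, node CI: C={T} ∪ I={A} → {A,T} (+1)
site 0, node EK: E={G} ∪ K={T} → {G,T} (+1)
site 0, node EKZ: EK={G,T} ∩ Z={T} → {T} (+0)
site 0, node DEKZ: D={G} ∪ EKZ={T} → {G,T} (+1)
site 0, node DEKVZ: DEKZ={G,T} ∩ V={T} → {T} (+0)
site 0, node CDEIKVZ: CI={A,T} ∩ DEKVZ={T} → {T} (+0)
site 1, node CI: C={T} ∪ I={A} → {A,T} (+1)
site 1, node EK: E={T} ∪ K={G} → {G,T} (+1)
site 1, node EKZ: EK={G,T} ∪ Z={C} → {C,G,T} (+1)
site 1, node DEKZ: D={T} ∩ EKZ={C,G,T} → {T} (+0)
site 1, node DEKVZ: DEKZ={T} ∩ V={T} → {T} (+0)
site 1, node CDEIKVZ: CI={A,T} ∩ DEKVZ={T} → {T} (+0)
site 2, node CI: C={C} ∪ I={G} → {C,G} (+1)
site 2, node EK: E={C} ∪ K={A} → {A,C} (+1)
site 2, node EKZ: EK={A,C} ∩ Z={A} → {A} (+0)
site 2, node DEKZ: D={G} ∪ EKZ={A} → {A,G} (+1)
site 2, node DEKVZ: DEKZ={A,G} ∩ V={A} → {A} (+0)
site 2, node CDEIKVZ: CI={C,G} ∪ DEKVZ={A} → {A,C,G} (+1)
per-site changes: [3, 3, 4]; total = 10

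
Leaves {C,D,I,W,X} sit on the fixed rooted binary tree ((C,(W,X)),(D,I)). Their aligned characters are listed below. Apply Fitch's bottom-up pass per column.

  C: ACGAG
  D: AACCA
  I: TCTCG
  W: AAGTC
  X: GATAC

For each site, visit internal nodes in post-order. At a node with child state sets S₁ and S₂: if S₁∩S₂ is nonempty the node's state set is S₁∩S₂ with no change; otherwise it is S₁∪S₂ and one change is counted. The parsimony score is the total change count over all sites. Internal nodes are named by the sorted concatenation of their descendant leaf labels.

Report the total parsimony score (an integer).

11

[col 0] WX: children W:{A}, X:{G} ∪→ {A,G}; cost 1
[col 0] CWX: children C:{A}, WX:{A,G} ∩→ {A}; cost 0
[col 0] DI: children D:{A}, I:{T} ∪→ {A,T}; cost 1
[col 0] CDIWX: children CWX:{A}, DI:{A,T} ∩→ {A}; cost 0
[col 1] WX: children W:{A}, X:{A} ∩→ {A}; cost 0
[col 1] CWX: children C:{C}, WX:{A} ∪→ {A,C}; cost 1
[col 1] DI: children D:{A}, I:{C} ∪→ {A,C}; cost 1
[col 1] CDIWX: children CWX:{A,C}, DI:{A,C} ∩→ {A,C}; cost 0
[col 2] WX: children W:{G}, X:{T} ∪→ {G,T}; cost 1
[col 2] CWX: children C:{G}, WX:{G,T} ∩→ {G}; cost 0
[col 2] DI: children D:{C}, I:{T} ∪→ {C,T}; cost 1
[col 2] CDIWX: children CWX:{G}, DI:{C,T} ∪→ {C,G,T}; cost 1
[col 3] WX: children W:{T}, X:{A} ∪→ {A,T}; cost 1
[col 3] CWX: children C:{A}, WX:{A,T} ∩→ {A}; cost 0
[col 3] DI: children D:{C}, I:{C} ∩→ {C}; cost 0
[col 3] CDIWX: children CWX:{A}, DI:{C} ∪→ {A,C}; cost 1
[col 4] WX: children W:{C}, X:{C} ∩→ {C}; cost 0
[col 4] CWX: children C:{G}, WX:{C} ∪→ {C,G}; cost 1
[col 4] DI: children D:{A}, I:{G} ∪→ {A,G}; cost 1
[col 4] CDIWX: children CWX:{C,G}, DI:{A,G} ∩→ {G}; cost 0
per-site changes: [2, 2, 3, 2, 2]; total = 11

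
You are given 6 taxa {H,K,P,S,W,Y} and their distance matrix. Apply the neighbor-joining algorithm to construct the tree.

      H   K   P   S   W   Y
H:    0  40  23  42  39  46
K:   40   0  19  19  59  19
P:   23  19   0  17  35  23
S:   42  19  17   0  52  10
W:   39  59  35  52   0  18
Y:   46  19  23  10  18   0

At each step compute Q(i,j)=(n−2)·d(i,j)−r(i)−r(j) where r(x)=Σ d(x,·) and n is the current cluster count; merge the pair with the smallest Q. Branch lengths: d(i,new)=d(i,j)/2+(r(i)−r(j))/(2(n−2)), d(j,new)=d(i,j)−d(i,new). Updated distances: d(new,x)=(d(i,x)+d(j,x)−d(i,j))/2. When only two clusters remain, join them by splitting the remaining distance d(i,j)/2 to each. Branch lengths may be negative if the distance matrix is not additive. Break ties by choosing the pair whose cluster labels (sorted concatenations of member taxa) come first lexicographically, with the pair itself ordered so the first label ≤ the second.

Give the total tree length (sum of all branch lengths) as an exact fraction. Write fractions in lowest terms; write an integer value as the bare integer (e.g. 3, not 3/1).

1. join W+Y (d=18, Q=-247) ⇒ WY; edges |W|=159/8, |Y|=-15/8
  updated: d(H,WY)=67/2, d(K,WY)=30, d(P,WY)=20, d(S,WY)=22
2. join K+S (d=19, Q=-151) ⇒ KS; edges |K|=65/6, |S|=49/6
  updated: d(H,KS)=63/2, d(KS,P)=17/2, d(KS,WY)=33/2
3. join H+P (d=23, Q=-187/2) ⇒ HP; edges |H|=165/8, |P|=19/8
  updated: d(HP,KS)=17/2, d(HP,WY)=61/4
4. join HP+KS (d=17/2, Q=-161/4) ⇒ HKPS; edges |HP|=29/8, |KS|=39/8
  updated: d(HKPS,WY)=93/8
5. join HKPS+WY (d=93/8) ⇒ HKPSWY; edges |HKPS|=93/16, |WY|=93/16
final tree: (((H:165/8,P:19/8):29/8,(K:65/6,S:49/6):39/8):93/16,(W:159/8,Y:-15/8):93/16)
total length: 641/8

641/8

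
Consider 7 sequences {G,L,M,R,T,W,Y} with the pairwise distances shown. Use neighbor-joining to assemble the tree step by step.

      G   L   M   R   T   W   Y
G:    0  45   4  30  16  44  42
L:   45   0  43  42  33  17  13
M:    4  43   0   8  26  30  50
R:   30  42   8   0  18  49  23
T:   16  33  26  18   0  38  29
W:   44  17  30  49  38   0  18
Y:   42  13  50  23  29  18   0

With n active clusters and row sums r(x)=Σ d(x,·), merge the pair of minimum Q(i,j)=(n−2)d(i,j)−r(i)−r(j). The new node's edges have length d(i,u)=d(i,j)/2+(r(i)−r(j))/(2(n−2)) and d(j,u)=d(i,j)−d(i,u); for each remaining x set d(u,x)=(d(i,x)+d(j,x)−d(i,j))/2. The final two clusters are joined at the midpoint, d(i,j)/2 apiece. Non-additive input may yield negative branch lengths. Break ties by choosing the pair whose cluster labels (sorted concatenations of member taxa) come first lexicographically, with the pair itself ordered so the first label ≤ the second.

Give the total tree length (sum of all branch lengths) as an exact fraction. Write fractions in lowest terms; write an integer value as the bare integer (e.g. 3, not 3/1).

73

1. join G+M (d=4, Q=-322) ⇒ GM; edges |G|=4, |M|=0
  updated: d(GM,L)=42, d(GM,R)=17, d(GM,T)=19, d(GM,W)=35, d(GM,Y)=44
2. join GM+R (d=17, Q=-238) ⇒ GMR; edges |GM|=19/2, |R|=15/2
  updated: d(GMR,L)=67/2, d(GMR,T)=10, d(GMR,W)=67/2, d(GMR,Y)=25
3. join GMR+T (d=10, Q=-182) ⇒ GMRT; edges |GMR|=11/3, |T|=19/3
  updated: d(GMRT,L)=113/4, d(GMRT,W)=123/4, d(GMRT,Y)=22
4. join GMRT+Y (d=22, Q=-90) ⇒ GMRTY; edges |GMRT|=18, |Y|=4
  updated: d(GMRTY,L)=77/8, d(GMRTY,W)=107/8
5. join GMRTY+L (d=77/8, Q=-40) ⇒ GLMRTY; edges |GMRTY|=3, |L|=53/8
  updated: d(GLMRTY,W)=83/8
6. join GLMRTY+W (d=83/8) ⇒ GLMRTWY; edges |GLMRTY|=83/16, |W|=83/16
final tree: ((((((G:4,M:0):19/2,R:15/2):11/3,T:19/3):18,Y:4):3,L:53/8):83/16,W:83/16)
total length: 73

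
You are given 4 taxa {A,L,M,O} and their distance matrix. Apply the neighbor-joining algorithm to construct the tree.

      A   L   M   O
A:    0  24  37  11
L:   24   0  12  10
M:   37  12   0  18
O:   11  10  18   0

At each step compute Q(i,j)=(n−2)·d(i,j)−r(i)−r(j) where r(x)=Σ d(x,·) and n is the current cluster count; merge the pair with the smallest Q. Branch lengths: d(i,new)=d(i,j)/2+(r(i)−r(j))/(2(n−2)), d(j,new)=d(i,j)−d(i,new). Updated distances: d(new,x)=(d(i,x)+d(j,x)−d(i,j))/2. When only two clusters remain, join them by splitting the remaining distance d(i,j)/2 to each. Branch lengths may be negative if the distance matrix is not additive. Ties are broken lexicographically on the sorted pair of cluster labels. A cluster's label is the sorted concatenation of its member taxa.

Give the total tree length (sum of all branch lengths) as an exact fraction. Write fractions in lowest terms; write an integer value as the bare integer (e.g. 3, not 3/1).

step 1: merge (A,O) at d=11, Q=-89; branch lengths A→55/4, O→-11/4; new cluster AO
  updated: d(AO,L)=23/2, d(AO,M)=22
step 2: merge (AO,L) at d=23/2, Q=-91/2; branch lengths AO→43/4, L→3/4; new cluster ALO
  updated: d(ALO,M)=45/4
step 3: merge (ALO,M) at d=45/4; branch lengths ALO→45/8, M→45/8; new cluster ALMO
final tree: (((A:55/4,O:-11/4):43/4,L:3/4):45/8,M:45/8)
total length: 135/4

135/4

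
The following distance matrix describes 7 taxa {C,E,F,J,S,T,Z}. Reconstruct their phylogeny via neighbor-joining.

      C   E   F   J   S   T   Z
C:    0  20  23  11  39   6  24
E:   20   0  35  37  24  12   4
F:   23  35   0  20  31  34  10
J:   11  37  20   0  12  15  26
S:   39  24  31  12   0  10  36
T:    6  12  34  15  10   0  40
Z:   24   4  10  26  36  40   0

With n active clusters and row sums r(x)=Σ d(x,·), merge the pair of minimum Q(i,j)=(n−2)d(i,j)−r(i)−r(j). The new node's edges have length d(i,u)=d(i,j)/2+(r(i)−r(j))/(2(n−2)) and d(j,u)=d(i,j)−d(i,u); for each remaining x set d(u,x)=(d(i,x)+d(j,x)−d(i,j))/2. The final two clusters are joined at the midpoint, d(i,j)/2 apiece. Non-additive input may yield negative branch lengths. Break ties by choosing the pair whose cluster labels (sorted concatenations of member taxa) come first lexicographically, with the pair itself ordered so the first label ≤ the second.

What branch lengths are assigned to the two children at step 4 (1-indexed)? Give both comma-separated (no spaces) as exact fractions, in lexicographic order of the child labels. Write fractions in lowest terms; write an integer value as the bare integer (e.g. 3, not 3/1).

45/8,45/8

iteration 1: select E,Z (d=4, Q=-252); attach at lengths (6/5, 14/5); label the merged cluster EZ
  updated: d(C,EZ)=20, d(EZ,F)=41/2, d(EZ,J)=59/2, d(EZ,S)=28, d(EZ,T)=24
iteration 2: select S,T (d=10, Q=-169); attach at lengths (71/8, 9/8); label the merged cluster ST
  updated: d(C,ST)=35/2, d(EZ,ST)=21, d(F,ST)=55/2, d(J,ST)=17/2
iteration 3: select EZ,F (d=41/2, Q=-241/2); attach at lengths (41/4, 41/4); label the merged cluster EFZ
  updated: d(C,EFZ)=45/4, d(EFZ,J)=29/2, d(EFZ,ST)=14
iteration 4: select C,EFZ (d=45/4, Q=-57); attach at lengths (45/8, 45/8); label the merged cluster CEFZ
  updated: d(CEFZ,J)=57/8, d(CEFZ,ST)=81/8
iteration 5: select CEFZ,J (d=57/8, Q=-103/4); attach at lengths (35/8, 11/4); label the merged cluster CEFJZ
  updated: d(CEFJZ,ST)=23/4
iteration 6: select CEFJZ,ST (d=23/4); attach at lengths (23/8, 23/8); label the merged cluster CEFJSTZ
final tree: (((C:45/8,((E:6/5,Z:14/5):41/4,F:41/4):45/8):35/8,J:11/4):23/8,(S:71/8,T:9/8):23/8)
total length: 469/8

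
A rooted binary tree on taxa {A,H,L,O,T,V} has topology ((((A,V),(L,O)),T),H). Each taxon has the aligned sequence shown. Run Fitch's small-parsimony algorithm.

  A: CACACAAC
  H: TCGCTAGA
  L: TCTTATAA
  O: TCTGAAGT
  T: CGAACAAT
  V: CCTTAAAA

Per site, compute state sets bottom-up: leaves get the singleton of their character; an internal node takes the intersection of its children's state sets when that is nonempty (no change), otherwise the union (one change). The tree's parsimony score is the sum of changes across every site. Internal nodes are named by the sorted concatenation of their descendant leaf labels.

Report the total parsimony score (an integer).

20

[col 0] AV: children A:{C}, V:{C} ∩→ {C}; cost 0
[col 0] LO: children L:{T}, O:{T} ∩→ {T}; cost 0
[col 0] ALOV: children AV:{C}, LO:{T} ∪→ {C,T}; cost 1
[col 0] ALOTV: children ALOV:{C,T}, T:{C} ∩→ {C}; cost 0
[col 0] AHLOTV: children ALOTV:{C}, H:{T} ∪→ {C,T}; cost 1
[col 1] AV: children A:{A}, V:{C} ∪→ {A,C}; cost 1
[col 1] LO: children L:{C}, O:{C} ∩→ {C}; cost 0
[col 1] ALOV: children AV:{A,C}, LO:{C} ∩→ {C}; cost 0
[col 1] ALOTV: children ALOV:{C}, T:{G} ∪→ {C,G}; cost 1
[col 1] AHLOTV: children ALOTV:{C,G}, H:{C} ∩→ {C}; cost 0
[col 2] AV: children A:{C}, V:{T} ∪→ {C,T}; cost 1
[col 2] LO: children L:{T}, O:{T} ∩→ {T}; cost 0
[col 2] ALOV: children AV:{C,T}, LO:{T} ∩→ {T}; cost 0
[col 2] ALOTV: children ALOV:{T}, T:{A} ∪→ {A,T}; cost 1
[col 2] AHLOTV: children ALOTV:{A,T}, H:{G} ∪→ {A,G,T}; cost 1
[col 3] AV: children A:{A}, V:{T} ∪→ {A,T}; cost 1
[col 3] LO: children L:{T}, O:{G} ∪→ {G,T}; cost 1
[col 3] ALOV: children AV:{A,T}, LO:{G,T} ∩→ {T}; cost 0
[col 3] ALOTV: children ALOV:{T}, T:{A} ∪→ {A,T}; cost 1
[col 3] AHLOTV: children ALOTV:{A,T}, H:{C} ∪→ {A,C,T}; cost 1
[col 4] AV: children A:{C}, V:{A} ∪→ {A,C}; cost 1
[col 4] LO: children L:{A}, O:{A} ∩→ {A}; cost 0
[col 4] ALOV: children AV:{A,C}, LO:{A} ∩→ {A}; cost 0
[col 4] ALOTV: children ALOV:{A}, T:{C} ∪→ {A,C}; cost 1
[col 4] AHLOTV: children ALOTV:{A,C}, H:{T} ∪→ {A,C,T}; cost 1
[col 5] AV: children A:{A}, V:{A} ∩→ {A}; cost 0
[col 5] LO: children L:{T}, O:{A} ∪→ {A,T}; cost 1
[col 5] ALOV: children AV:{A}, LO:{A,T} ∩→ {A}; cost 0
[col 5] ALOTV: children ALOV:{A}, T:{A} ∩→ {A}; cost 0
[col 5] AHLOTV: children ALOTV:{A}, H:{A} ∩→ {A}; cost 0
[col 6] AV: children A:{A}, V:{A} ∩→ {A}; cost 0
[col 6] LO: children L:{A}, O:{G} ∪→ {A,G}; cost 1
[col 6] ALOV: children AV:{A}, LO:{A,G} ∩→ {A}; cost 0
[col 6] ALOTV: children ALOV:{A}, T:{A} ∩→ {A}; cost 0
[col 6] AHLOTV: children ALOTV:{A}, H:{G} ∪→ {A,G}; cost 1
[col 7] AV: children A:{C}, V:{A} ∪→ {A,C}; cost 1
[col 7] LO: children L:{A}, O:{T} ∪→ {A,T}; cost 1
[col 7] ALOV: children AV:{A,C}, LO:{A,T} ∩→ {A}; cost 0
[col 7] ALOTV: children ALOV:{A}, T:{T} ∪→ {A,T}; cost 1
[col 7] AHLOTV: children ALOTV:{A,T}, H:{A} ∩→ {A}; cost 0
per-site changes: [2, 2, 3, 4, 3, 1, 2, 3]; total = 20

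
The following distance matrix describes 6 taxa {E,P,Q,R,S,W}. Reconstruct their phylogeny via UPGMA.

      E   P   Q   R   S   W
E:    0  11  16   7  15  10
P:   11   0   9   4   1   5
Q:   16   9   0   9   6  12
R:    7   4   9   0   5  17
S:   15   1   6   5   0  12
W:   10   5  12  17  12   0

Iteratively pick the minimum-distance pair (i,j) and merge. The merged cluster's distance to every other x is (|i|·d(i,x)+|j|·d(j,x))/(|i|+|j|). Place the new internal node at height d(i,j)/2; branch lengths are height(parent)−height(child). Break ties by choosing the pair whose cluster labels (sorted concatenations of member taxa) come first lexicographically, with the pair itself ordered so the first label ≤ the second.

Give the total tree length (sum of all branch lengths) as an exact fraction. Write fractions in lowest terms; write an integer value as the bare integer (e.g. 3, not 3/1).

189/8

iteration 1: select P,S (d=1); attach at lengths (1/2, 1/2); label the merged cluster PS
  updated: d(E,PS)=13, d(PS,Q)=15/2, d(PS,R)=9/2, d(PS,W)=17/2
iteration 2: select PS,R (d=9/2); attach at lengths (7/4, 9/4); label the merged cluster PRS
  updated: d(E,PRS)=11, d(PRS,Q)=8, d(PRS,W)=34/3
iteration 3: select PRS,Q (d=8); attach at lengths (7/4, 4); label the merged cluster PQRS
  updated: d(E,PQRS)=49/4, d(PQRS,W)=23/2
iteration 4: select E,W (d=10); attach at lengths (5, 5); label the merged cluster EW
  updated: d(EW,PQRS)=95/8
iteration 5: select EW,PQRS (d=95/8); attach at lengths (15/16, 31/16); label the merged cluster EPQRSW
final tree: ((E:5,W:5):15/16,(((P:1/2,S:1/2):7/4,R:9/4):7/4,Q:4):31/16)
total length: 189/8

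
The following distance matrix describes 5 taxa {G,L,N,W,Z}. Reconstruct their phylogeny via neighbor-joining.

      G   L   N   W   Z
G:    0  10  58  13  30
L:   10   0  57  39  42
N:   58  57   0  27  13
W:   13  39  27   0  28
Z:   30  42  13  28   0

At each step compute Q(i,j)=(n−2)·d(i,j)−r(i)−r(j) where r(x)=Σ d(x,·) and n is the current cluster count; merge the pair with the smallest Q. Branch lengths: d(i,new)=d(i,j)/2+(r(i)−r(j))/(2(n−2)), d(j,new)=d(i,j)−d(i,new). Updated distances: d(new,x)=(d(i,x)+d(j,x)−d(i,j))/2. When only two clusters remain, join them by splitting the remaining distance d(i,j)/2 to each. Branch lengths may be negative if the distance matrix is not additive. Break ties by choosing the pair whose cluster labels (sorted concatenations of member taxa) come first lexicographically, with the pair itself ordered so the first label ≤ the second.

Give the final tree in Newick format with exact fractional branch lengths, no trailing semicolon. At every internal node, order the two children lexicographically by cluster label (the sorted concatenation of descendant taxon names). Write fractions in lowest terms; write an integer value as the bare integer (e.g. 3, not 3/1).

step 1: merge (G,L) at d=10, Q=-229; branch lengths G→-7/6, L→67/6; new cluster GL
  updated: d(GL,N)=105/2, d(GL,W)=21, d(GL,Z)=31
step 2: merge (GL,W) at d=21, Q=-277/2; branch lengths GL→141/8, W→27/8; new cluster GLW
  updated: d(GLW,N)=117/4, d(GLW,Z)=19
step 3: merge (GLW,N) at d=117/4, Q=-245/4; branch lengths GLW→141/8, N→93/8; new cluster GLNW
  updated: d(GLNW,Z)=11/8
step 4: merge (GLNW,Z) at d=11/8; branch lengths GLNW→11/16, Z→11/16; new cluster GLNWZ
final tree: ((((G:-7/6,L:67/6):141/8,W:27/8):141/8,N:93/8):11/16,Z:11/16)
total length: 493/8

((((G:-7/6,L:67/6):141/8,W:27/8):141/8,N:93/8):11/16,Z:11/16)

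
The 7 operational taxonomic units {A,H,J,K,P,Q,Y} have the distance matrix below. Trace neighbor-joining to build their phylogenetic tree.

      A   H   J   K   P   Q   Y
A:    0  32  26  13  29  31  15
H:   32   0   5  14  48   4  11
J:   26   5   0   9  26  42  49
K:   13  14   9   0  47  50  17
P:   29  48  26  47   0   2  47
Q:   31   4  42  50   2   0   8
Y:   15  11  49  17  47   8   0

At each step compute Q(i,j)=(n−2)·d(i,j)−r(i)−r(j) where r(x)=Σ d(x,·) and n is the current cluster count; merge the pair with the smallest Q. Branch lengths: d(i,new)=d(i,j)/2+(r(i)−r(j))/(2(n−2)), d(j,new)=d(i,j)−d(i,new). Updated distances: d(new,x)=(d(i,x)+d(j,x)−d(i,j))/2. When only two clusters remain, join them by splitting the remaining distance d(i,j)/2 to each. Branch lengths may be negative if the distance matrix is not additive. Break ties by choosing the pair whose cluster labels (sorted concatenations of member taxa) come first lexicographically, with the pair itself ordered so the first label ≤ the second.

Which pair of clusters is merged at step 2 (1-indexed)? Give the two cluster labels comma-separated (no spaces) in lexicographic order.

step 1: merge (P,Q) at d=2, Q=-326; branch lengths P→36/5, Q→-26/5; new cluster PQ
  updated: d(A,PQ)=29, d(H,PQ)=25, d(J,PQ)=33, d(K,PQ)=95/2, d(PQ,Y)=53/2
step 2: merge (H,J) at d=5, Q=-189; branch lengths H→-15/8, J→55/8; new cluster HJ
  updated: d(A,HJ)=53/2, d(HJ,K)=9, d(HJ,PQ)=53/2, d(HJ,Y)=55/2
step 3: merge (HJ,K) at d=9, Q=-149; branch lengths HJ→5, K→4; new cluster HJK
  updated: d(A,HJK)=61/4, d(HJK,PQ)=65/2, d(HJK,Y)=71/4
step 4: merge (A,HJK) at d=61/4, Q=-377/4; branch lengths A→97/16, HJK→147/16; new cluster AHJK
  updated: d(AHJK,PQ)=185/8, d(AHJK,Y)=35/4
step 5: merge (AHJK,PQ) at d=185/8, Q=-467/8; branch lengths AHJK→43/16, PQ→327/16; new cluster AHJKPQ
  updated: d(AHJKPQ,Y)=97/16
step 6: merge (AHJKPQ,Y) at d=97/16; branch lengths AHJKPQ→97/32, Y→97/32; new cluster AHJKPQY
final tree: (((A:97/16,((H:-15/8,J:55/8):5,K:4):147/16):43/16,(P:36/5,Q:-26/5):327/16):97/32,Y:97/32)
total length: 967/16

H,J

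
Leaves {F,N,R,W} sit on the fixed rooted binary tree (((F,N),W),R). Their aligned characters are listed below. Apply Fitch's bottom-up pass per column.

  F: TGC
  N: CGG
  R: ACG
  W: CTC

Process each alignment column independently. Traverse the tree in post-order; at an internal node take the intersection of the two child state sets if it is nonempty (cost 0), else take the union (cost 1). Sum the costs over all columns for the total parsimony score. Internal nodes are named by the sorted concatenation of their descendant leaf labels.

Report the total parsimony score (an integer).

FN@0: {T} ∪ {C} = {C,T} (union, +1)
FNW@0: {C,T} ∩ {C} = {C} (intersection, +0)
FNRW@0: {C} ∪ {A} = {A,C} (union, +1)
FN@1: {G} ∩ {G} = {G} (intersection, +0)
FNW@1: {G} ∪ {T} = {G,T} (union, +1)
FNRW@1: {G,T} ∪ {C} = {C,G,T} (union, +1)
FN@2: {C} ∪ {G} = {C,G} (union, +1)
FNW@2: {C,G} ∩ {C} = {C} (intersection, +0)
FNRW@2: {C} ∪ {G} = {C,G} (union, +1)
per-site changes: [2, 2, 2]; total = 6

6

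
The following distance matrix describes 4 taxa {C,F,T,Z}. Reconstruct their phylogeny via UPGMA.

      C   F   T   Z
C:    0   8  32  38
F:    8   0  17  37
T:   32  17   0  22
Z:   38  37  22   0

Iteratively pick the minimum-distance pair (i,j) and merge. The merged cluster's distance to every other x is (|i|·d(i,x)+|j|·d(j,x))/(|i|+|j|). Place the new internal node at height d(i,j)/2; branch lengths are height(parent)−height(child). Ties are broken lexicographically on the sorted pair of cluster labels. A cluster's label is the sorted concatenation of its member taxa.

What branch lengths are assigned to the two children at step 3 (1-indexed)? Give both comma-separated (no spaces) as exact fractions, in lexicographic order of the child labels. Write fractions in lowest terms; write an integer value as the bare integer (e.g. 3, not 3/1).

23/2,9/2

iteration 1: select C,F (d=8); attach at lengths (4, 4); label the merged cluster CF
  updated: d(CF,T)=49/2, d(CF,Z)=75/2
iteration 2: select T,Z (d=22); attach at lengths (11, 11); label the merged cluster TZ
  updated: d(CF,TZ)=31
iteration 3: select CF,TZ (d=31); attach at lengths (23/2, 9/2); label the merged cluster CFTZ
final tree: ((C:4,F:4):23/2,(T:11,Z:11):9/2)
total length: 46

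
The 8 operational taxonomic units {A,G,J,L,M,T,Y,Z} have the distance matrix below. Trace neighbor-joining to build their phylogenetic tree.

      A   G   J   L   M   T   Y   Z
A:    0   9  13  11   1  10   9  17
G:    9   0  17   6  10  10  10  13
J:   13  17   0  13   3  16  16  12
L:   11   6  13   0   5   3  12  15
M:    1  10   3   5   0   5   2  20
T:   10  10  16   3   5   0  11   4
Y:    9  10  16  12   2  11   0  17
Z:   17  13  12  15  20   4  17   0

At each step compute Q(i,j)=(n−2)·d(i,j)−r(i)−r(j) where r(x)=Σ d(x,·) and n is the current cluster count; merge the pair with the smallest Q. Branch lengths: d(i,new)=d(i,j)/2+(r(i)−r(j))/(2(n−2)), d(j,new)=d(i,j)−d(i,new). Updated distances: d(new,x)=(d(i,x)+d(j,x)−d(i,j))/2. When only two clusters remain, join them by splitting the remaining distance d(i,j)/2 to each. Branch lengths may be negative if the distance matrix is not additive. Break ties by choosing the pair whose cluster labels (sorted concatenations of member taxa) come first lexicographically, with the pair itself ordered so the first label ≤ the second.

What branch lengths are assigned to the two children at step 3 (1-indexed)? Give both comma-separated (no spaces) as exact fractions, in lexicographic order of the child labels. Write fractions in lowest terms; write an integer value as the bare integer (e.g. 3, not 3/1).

step 1: merge (T,Z) at d=4, Q=-133; branch lengths T→-5/4, Z→21/4; new cluster TZ
  updated: d(A,TZ)=23/2, d(G,TZ)=19/2, d(J,TZ)=12, d(L,TZ)=7, d(M,TZ)=21/2, d(TZ,Y)=12
step 2: merge (J,M) at d=3, Q=-181/2; branch lengths J→23/4, M→-11/4; new cluster JM
  updated: d(A,JM)=11/2, d(G,JM)=12, d(JM,L)=15/2, d(JM,TZ)=39/4, d(JM,Y)=15/2
step 3: merge (A,JM) at d=11/2, Q=-265/4; branch lengths A→103/32, JM→73/32; new cluster AJM
  updated: d(AJM,G)=31/4, d(AJM,L)=13/2, d(AJM,TZ)=63/8, d(AJM,Y)=11/2
step 4: merge (AJM,Y) at d=11/2, Q=-405/8; branch lengths AJM→37/48, Y→227/48; new cluster AJMY
  updated: d(AJMY,G)=49/8, d(AJMY,L)=13/2, d(AJMY,TZ)=115/16
step 5: merge (AJMY,G) at d=49/8, Q=-467/16; branch lengths AJMY→167/64, G→225/64; new cluster AGJMY
  updated: d(AGJMY,L)=51/16, d(AGJMY,TZ)=169/32
step 6: merge (AGJMY,L) at d=51/16, Q=-495/32; branch lengths AGJMY→47/64, L→157/64; new cluster AGJLMY
  updated: d(AGJLMY,TZ)=291/64
step 7: merge (AGJLMY,TZ) at d=291/64; branch lengths AGJLMY→291/128, TZ→291/128; new cluster AGJLMTYZ
final tree: (((((A:103/32,(J:23/4,M:-11/4):73/32):37/48,Y:227/48):167/64,G:225/64):47/64,L:157/64):291/128,(T:-5/4,Z:21/4):291/128)
total length: 2039/64

103/32,73/32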